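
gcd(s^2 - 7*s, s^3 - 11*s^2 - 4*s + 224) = s - 7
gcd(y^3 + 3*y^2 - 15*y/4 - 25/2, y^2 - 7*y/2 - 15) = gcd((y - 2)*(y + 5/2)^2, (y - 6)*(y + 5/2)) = y + 5/2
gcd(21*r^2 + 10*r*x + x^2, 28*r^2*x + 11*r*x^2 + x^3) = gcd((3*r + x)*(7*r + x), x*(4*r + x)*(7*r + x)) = 7*r + x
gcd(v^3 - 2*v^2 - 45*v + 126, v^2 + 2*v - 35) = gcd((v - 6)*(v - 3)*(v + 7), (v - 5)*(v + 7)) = v + 7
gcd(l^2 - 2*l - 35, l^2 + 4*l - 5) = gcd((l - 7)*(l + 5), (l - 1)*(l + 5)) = l + 5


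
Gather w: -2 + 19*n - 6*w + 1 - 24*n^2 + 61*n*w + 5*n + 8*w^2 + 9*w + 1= -24*n^2 + 24*n + 8*w^2 + w*(61*n + 3)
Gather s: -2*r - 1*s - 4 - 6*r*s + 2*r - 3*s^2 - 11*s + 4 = -3*s^2 + s*(-6*r - 12)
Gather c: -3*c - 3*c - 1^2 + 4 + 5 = 8 - 6*c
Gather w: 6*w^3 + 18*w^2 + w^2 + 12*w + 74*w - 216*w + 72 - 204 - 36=6*w^3 + 19*w^2 - 130*w - 168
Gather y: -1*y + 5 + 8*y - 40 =7*y - 35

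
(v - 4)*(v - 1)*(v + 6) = v^3 + v^2 - 26*v + 24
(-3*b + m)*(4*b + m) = -12*b^2 + b*m + m^2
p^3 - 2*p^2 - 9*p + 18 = (p - 3)*(p - 2)*(p + 3)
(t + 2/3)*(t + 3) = t^2 + 11*t/3 + 2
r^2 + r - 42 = (r - 6)*(r + 7)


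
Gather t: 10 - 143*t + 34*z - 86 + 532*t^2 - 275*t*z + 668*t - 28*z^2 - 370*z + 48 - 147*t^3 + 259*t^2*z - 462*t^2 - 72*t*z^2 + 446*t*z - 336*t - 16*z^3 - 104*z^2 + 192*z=-147*t^3 + t^2*(259*z + 70) + t*(-72*z^2 + 171*z + 189) - 16*z^3 - 132*z^2 - 144*z - 28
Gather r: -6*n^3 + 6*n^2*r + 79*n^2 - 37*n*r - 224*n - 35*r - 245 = -6*n^3 + 79*n^2 - 224*n + r*(6*n^2 - 37*n - 35) - 245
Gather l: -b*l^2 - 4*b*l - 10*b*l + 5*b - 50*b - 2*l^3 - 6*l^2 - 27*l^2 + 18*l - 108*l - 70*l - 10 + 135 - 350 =-45*b - 2*l^3 + l^2*(-b - 33) + l*(-14*b - 160) - 225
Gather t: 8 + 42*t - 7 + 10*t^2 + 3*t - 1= 10*t^2 + 45*t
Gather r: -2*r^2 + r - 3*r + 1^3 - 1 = -2*r^2 - 2*r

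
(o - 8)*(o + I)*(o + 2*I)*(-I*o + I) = -I*o^4 + 3*o^3 + 9*I*o^3 - 27*o^2 - 6*I*o^2 + 24*o - 18*I*o + 16*I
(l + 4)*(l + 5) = l^2 + 9*l + 20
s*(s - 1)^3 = s^4 - 3*s^3 + 3*s^2 - s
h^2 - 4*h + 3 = (h - 3)*(h - 1)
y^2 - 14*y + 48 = (y - 8)*(y - 6)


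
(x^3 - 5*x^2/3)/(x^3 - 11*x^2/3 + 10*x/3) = x/(x - 2)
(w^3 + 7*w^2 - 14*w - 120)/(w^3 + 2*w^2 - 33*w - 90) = (w^2 + 2*w - 24)/(w^2 - 3*w - 18)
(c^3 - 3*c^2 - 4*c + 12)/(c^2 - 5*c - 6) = (-c^3 + 3*c^2 + 4*c - 12)/(-c^2 + 5*c + 6)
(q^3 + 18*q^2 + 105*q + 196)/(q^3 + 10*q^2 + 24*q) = (q^2 + 14*q + 49)/(q*(q + 6))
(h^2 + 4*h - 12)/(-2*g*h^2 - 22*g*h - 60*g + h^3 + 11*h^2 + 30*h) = (2 - h)/(2*g*h + 10*g - h^2 - 5*h)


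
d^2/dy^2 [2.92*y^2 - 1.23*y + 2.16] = 5.84000000000000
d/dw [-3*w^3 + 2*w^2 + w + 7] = -9*w^2 + 4*w + 1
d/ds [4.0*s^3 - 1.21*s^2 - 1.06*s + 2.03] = 12.0*s^2 - 2.42*s - 1.06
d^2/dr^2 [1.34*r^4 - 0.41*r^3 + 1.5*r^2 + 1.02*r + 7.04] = 16.08*r^2 - 2.46*r + 3.0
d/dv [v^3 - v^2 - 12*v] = 3*v^2 - 2*v - 12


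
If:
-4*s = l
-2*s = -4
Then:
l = -8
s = 2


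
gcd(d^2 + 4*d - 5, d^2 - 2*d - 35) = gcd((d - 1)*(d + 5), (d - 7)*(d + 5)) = d + 5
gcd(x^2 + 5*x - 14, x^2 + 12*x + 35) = x + 7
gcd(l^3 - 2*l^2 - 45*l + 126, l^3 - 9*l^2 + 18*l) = l^2 - 9*l + 18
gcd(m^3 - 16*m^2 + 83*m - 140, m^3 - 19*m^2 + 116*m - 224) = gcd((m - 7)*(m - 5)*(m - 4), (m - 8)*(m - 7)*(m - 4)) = m^2 - 11*m + 28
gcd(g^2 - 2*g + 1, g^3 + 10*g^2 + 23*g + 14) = 1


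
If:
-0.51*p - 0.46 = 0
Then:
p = -0.90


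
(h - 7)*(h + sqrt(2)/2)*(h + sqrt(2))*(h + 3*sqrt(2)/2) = h^4 - 7*h^3 + 3*sqrt(2)*h^3 - 21*sqrt(2)*h^2 + 11*h^2/2 - 77*h/2 + 3*sqrt(2)*h/2 - 21*sqrt(2)/2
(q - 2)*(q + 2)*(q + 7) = q^3 + 7*q^2 - 4*q - 28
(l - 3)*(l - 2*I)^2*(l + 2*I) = l^4 - 3*l^3 - 2*I*l^3 + 4*l^2 + 6*I*l^2 - 12*l - 8*I*l + 24*I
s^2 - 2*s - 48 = (s - 8)*(s + 6)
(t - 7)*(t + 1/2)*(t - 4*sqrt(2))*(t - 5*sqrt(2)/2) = t^4 - 13*sqrt(2)*t^3/2 - 13*t^3/2 + 33*t^2/2 + 169*sqrt(2)*t^2/4 - 130*t + 91*sqrt(2)*t/4 - 70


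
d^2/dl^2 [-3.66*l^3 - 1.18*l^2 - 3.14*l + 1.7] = -21.96*l - 2.36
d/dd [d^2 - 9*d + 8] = 2*d - 9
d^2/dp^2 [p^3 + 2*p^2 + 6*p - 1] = 6*p + 4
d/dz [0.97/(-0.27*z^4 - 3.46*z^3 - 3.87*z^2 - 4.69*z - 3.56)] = (1.0476*z^3 + 10.0686*z^2 + 7.5078*z + 4.5493)/(0.27*z^4 + 3.46*z^3 + 3.87*z^2 + 4.69*z + 3.56)^2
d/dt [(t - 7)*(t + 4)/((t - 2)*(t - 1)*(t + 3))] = (-t^4 + 6*t^3 + 77*t^2 + 12*t - 214)/(t^6 - 14*t^4 + 12*t^3 + 49*t^2 - 84*t + 36)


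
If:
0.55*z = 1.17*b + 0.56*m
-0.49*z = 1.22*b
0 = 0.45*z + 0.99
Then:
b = 0.88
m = -4.01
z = -2.20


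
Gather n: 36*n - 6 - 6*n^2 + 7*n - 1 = -6*n^2 + 43*n - 7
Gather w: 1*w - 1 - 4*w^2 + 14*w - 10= -4*w^2 + 15*w - 11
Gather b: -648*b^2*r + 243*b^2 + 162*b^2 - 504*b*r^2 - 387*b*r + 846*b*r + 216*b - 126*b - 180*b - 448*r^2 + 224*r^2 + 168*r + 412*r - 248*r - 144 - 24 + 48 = b^2*(405 - 648*r) + b*(-504*r^2 + 459*r - 90) - 224*r^2 + 332*r - 120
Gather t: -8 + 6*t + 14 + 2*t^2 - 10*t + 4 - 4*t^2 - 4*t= -2*t^2 - 8*t + 10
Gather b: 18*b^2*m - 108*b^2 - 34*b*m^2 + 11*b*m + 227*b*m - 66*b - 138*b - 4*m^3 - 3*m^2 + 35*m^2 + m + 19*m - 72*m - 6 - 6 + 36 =b^2*(18*m - 108) + b*(-34*m^2 + 238*m - 204) - 4*m^3 + 32*m^2 - 52*m + 24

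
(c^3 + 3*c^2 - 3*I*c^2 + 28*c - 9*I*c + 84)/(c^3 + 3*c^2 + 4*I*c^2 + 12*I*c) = (c - 7*I)/c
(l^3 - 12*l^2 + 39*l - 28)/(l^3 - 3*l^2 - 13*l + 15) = (l^2 - 11*l + 28)/(l^2 - 2*l - 15)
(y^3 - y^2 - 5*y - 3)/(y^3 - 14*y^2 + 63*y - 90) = (y^2 + 2*y + 1)/(y^2 - 11*y + 30)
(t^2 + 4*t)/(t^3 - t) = (t + 4)/(t^2 - 1)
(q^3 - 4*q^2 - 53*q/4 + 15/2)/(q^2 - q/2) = q - 7/2 - 15/q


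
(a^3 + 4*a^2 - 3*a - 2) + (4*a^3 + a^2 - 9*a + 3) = 5*a^3 + 5*a^2 - 12*a + 1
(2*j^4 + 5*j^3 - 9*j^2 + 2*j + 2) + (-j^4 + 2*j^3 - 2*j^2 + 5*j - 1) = j^4 + 7*j^3 - 11*j^2 + 7*j + 1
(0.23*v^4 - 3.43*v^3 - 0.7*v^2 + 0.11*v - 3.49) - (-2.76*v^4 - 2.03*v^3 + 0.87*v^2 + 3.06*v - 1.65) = 2.99*v^4 - 1.4*v^3 - 1.57*v^2 - 2.95*v - 1.84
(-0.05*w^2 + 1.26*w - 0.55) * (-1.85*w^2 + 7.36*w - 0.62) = 0.0925*w^4 - 2.699*w^3 + 10.3221*w^2 - 4.8292*w + 0.341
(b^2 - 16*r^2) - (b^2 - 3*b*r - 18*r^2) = 3*b*r + 2*r^2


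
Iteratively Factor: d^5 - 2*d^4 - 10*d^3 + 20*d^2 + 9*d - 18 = (d + 3)*(d^4 - 5*d^3 + 5*d^2 + 5*d - 6) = (d + 1)*(d + 3)*(d^3 - 6*d^2 + 11*d - 6) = (d - 2)*(d + 1)*(d + 3)*(d^2 - 4*d + 3) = (d - 3)*(d - 2)*(d + 1)*(d + 3)*(d - 1)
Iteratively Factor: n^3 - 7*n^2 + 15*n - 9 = (n - 1)*(n^2 - 6*n + 9) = (n - 3)*(n - 1)*(n - 3)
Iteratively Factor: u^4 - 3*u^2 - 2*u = (u + 1)*(u^3 - u^2 - 2*u) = (u - 2)*(u + 1)*(u^2 + u) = (u - 2)*(u + 1)^2*(u)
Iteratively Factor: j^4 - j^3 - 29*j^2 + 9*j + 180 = (j + 4)*(j^3 - 5*j^2 - 9*j + 45) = (j - 3)*(j + 4)*(j^2 - 2*j - 15) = (j - 5)*(j - 3)*(j + 4)*(j + 3)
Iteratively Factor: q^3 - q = (q)*(q^2 - 1) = q*(q + 1)*(q - 1)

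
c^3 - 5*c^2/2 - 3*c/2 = c*(c - 3)*(c + 1/2)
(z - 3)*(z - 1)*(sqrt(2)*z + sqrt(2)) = sqrt(2)*z^3 - 3*sqrt(2)*z^2 - sqrt(2)*z + 3*sqrt(2)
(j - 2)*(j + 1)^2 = j^3 - 3*j - 2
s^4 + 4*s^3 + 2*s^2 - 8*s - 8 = (s + 2)^2*(s - sqrt(2))*(s + sqrt(2))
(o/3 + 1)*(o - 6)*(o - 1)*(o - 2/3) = o^4/3 - 14*o^3/9 - 37*o^2/9 + 28*o/3 - 4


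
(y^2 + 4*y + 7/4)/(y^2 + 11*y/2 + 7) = (y + 1/2)/(y + 2)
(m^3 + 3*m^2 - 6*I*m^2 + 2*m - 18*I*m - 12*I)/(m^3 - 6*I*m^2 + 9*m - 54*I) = (m^2 + 3*m + 2)/(m^2 + 9)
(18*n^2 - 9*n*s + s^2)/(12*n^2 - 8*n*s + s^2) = (-3*n + s)/(-2*n + s)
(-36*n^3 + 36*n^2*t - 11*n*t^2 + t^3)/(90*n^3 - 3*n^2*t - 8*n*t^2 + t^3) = (6*n^2 - 5*n*t + t^2)/(-15*n^2 - 2*n*t + t^2)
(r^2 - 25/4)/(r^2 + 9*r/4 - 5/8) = 2*(2*r - 5)/(4*r - 1)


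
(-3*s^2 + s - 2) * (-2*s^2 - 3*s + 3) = 6*s^4 + 7*s^3 - 8*s^2 + 9*s - 6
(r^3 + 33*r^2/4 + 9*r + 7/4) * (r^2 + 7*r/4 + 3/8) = r^5 + 10*r^4 + 381*r^3/16 + 659*r^2/32 + 103*r/16 + 21/32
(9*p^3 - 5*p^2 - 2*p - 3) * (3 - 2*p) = -18*p^4 + 37*p^3 - 11*p^2 - 9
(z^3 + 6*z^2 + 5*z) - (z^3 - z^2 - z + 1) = 7*z^2 + 6*z - 1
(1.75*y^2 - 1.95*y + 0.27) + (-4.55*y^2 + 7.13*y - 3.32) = -2.8*y^2 + 5.18*y - 3.05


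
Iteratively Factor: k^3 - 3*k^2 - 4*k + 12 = (k + 2)*(k^2 - 5*k + 6) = (k - 2)*(k + 2)*(k - 3)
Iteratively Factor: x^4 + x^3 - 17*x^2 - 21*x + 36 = (x + 3)*(x^3 - 2*x^2 - 11*x + 12) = (x - 4)*(x + 3)*(x^2 + 2*x - 3) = (x - 4)*(x + 3)^2*(x - 1)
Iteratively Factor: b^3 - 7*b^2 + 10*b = (b - 2)*(b^2 - 5*b) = b*(b - 2)*(b - 5)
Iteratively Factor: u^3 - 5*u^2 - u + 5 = (u - 1)*(u^2 - 4*u - 5) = (u - 1)*(u + 1)*(u - 5)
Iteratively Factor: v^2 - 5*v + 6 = (v - 3)*(v - 2)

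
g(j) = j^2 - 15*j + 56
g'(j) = 2*j - 15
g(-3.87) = 129.03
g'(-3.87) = -22.74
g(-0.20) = 59.04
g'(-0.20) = -15.40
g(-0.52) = 64.07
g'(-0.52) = -16.04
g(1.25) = 38.81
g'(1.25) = -12.50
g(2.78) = 22.03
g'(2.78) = -9.44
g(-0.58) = 65.04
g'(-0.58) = -16.16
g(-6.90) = 207.11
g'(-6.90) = -28.80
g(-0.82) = 68.97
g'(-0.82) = -16.64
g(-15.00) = 506.00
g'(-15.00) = -45.00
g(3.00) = 20.00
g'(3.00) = -9.00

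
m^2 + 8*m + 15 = (m + 3)*(m + 5)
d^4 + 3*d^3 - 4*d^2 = d^2*(d - 1)*(d + 4)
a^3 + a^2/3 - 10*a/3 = a*(a - 5/3)*(a + 2)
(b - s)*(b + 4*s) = b^2 + 3*b*s - 4*s^2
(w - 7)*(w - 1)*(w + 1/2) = w^3 - 15*w^2/2 + 3*w + 7/2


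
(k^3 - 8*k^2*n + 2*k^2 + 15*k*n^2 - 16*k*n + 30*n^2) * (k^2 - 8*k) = k^5 - 8*k^4*n - 6*k^4 + 15*k^3*n^2 + 48*k^3*n - 16*k^3 - 90*k^2*n^2 + 128*k^2*n - 240*k*n^2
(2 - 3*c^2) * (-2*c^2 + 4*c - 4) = 6*c^4 - 12*c^3 + 8*c^2 + 8*c - 8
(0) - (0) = 0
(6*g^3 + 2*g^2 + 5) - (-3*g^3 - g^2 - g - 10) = 9*g^3 + 3*g^2 + g + 15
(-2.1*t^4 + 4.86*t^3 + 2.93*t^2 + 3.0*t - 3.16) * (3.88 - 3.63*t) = 7.623*t^5 - 25.7898*t^4 + 8.2209*t^3 + 0.478400000000001*t^2 + 23.1108*t - 12.2608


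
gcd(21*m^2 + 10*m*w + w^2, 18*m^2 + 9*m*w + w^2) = 3*m + w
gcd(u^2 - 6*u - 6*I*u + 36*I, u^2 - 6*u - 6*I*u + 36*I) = u^2 + u*(-6 - 6*I) + 36*I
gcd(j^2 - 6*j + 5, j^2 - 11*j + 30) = j - 5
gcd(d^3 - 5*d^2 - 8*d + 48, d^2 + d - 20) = d - 4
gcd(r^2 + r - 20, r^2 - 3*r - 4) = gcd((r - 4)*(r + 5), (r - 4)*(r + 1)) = r - 4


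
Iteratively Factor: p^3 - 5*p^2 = (p)*(p^2 - 5*p) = p*(p - 5)*(p)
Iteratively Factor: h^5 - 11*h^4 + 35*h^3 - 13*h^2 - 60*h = (h - 4)*(h^4 - 7*h^3 + 7*h^2 + 15*h) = (h - 4)*(h - 3)*(h^3 - 4*h^2 - 5*h) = h*(h - 4)*(h - 3)*(h^2 - 4*h - 5) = h*(h - 5)*(h - 4)*(h - 3)*(h + 1)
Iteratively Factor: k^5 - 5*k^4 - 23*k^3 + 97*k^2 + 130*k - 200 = (k + 4)*(k^4 - 9*k^3 + 13*k^2 + 45*k - 50) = (k - 5)*(k + 4)*(k^3 - 4*k^2 - 7*k + 10) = (k - 5)*(k - 1)*(k + 4)*(k^2 - 3*k - 10) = (k - 5)^2*(k - 1)*(k + 4)*(k + 2)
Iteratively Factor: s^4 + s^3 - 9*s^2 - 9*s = (s - 3)*(s^3 + 4*s^2 + 3*s) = (s - 3)*(s + 3)*(s^2 + s) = (s - 3)*(s + 1)*(s + 3)*(s)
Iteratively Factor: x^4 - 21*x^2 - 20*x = (x)*(x^3 - 21*x - 20) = x*(x + 4)*(x^2 - 4*x - 5) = x*(x - 5)*(x + 4)*(x + 1)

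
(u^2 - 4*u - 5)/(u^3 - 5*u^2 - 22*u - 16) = (u - 5)/(u^2 - 6*u - 16)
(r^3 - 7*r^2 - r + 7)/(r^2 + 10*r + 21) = (r^3 - 7*r^2 - r + 7)/(r^2 + 10*r + 21)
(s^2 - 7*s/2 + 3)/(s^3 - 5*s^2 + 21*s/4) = 2*(s - 2)/(s*(2*s - 7))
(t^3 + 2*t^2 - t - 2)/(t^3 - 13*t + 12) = (t^2 + 3*t + 2)/(t^2 + t - 12)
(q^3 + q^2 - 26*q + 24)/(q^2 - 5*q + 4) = q + 6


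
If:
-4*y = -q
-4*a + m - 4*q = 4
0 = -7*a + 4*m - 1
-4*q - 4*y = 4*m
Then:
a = 59/67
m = 120/67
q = -96/67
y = -24/67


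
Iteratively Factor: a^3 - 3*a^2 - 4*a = (a + 1)*(a^2 - 4*a) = a*(a + 1)*(a - 4)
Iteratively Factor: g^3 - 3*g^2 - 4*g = (g + 1)*(g^2 - 4*g) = g*(g + 1)*(g - 4)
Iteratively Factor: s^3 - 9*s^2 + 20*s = (s - 5)*(s^2 - 4*s) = s*(s - 5)*(s - 4)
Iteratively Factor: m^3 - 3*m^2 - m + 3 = (m - 1)*(m^2 - 2*m - 3) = (m - 1)*(m + 1)*(m - 3)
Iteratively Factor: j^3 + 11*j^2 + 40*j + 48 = (j + 4)*(j^2 + 7*j + 12) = (j + 3)*(j + 4)*(j + 4)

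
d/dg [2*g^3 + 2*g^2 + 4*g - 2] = 6*g^2 + 4*g + 4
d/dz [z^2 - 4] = 2*z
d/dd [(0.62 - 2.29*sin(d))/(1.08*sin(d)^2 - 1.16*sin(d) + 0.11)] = (2.4732*sin(d)^2 - 1.3392*sin(d) + 0.4673)*cos(d)/(1.1664*sin(d)^4 - 2.5056*sin(d)^3 + 1.5832*sin(d)^2 - 0.2552*sin(d) + 0.0121)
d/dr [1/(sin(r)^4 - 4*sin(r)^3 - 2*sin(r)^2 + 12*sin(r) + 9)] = 4*cos(r)^3/((sin(r) - 3)^3*(sin(r) + 1)^4)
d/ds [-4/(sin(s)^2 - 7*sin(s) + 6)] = 4*(2*sin(s) - 7)*cos(s)/(sin(s)^2 - 7*sin(s) + 6)^2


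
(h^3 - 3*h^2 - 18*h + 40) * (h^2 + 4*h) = h^5 + h^4 - 30*h^3 - 32*h^2 + 160*h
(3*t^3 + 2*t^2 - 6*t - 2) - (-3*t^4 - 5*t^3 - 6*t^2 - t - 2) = 3*t^4 + 8*t^3 + 8*t^2 - 5*t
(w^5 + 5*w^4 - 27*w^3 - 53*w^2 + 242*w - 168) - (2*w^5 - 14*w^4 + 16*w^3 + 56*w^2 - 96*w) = -w^5 + 19*w^4 - 43*w^3 - 109*w^2 + 338*w - 168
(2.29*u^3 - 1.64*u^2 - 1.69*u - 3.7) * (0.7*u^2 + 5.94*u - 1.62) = 1.603*u^5 + 12.4546*u^4 - 14.6344*u^3 - 9.9718*u^2 - 19.2402*u + 5.994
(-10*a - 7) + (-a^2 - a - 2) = -a^2 - 11*a - 9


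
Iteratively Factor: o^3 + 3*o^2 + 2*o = (o + 2)*(o^2 + o) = o*(o + 2)*(o + 1)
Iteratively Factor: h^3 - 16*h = (h + 4)*(h^2 - 4*h) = (h - 4)*(h + 4)*(h)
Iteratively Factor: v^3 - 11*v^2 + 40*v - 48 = (v - 4)*(v^2 - 7*v + 12) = (v - 4)^2*(v - 3)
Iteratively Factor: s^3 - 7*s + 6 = (s + 3)*(s^2 - 3*s + 2) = (s - 2)*(s + 3)*(s - 1)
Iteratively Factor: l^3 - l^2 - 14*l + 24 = (l - 2)*(l^2 + l - 12) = (l - 3)*(l - 2)*(l + 4)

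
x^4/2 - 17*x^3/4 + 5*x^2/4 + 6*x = x*(x/2 + 1/2)*(x - 8)*(x - 3/2)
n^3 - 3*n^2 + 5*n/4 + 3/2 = (n - 2)*(n - 3/2)*(n + 1/2)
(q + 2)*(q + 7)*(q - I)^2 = q^4 + 9*q^3 - 2*I*q^3 + 13*q^2 - 18*I*q^2 - 9*q - 28*I*q - 14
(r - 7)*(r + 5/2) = r^2 - 9*r/2 - 35/2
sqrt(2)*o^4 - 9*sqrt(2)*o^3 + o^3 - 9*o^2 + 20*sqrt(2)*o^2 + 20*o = o*(o - 5)*(o - 4)*(sqrt(2)*o + 1)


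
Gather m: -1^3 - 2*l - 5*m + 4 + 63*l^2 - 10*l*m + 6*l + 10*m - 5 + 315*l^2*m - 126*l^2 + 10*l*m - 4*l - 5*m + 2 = 315*l^2*m - 63*l^2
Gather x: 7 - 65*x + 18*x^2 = 18*x^2 - 65*x + 7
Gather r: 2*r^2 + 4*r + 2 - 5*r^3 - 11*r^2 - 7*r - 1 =-5*r^3 - 9*r^2 - 3*r + 1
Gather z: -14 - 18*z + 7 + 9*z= -9*z - 7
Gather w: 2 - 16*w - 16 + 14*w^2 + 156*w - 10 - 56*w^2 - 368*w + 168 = -42*w^2 - 228*w + 144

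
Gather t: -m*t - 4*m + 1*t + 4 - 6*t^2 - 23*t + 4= -4*m - 6*t^2 + t*(-m - 22) + 8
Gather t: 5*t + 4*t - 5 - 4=9*t - 9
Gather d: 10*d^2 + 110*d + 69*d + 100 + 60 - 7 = 10*d^2 + 179*d + 153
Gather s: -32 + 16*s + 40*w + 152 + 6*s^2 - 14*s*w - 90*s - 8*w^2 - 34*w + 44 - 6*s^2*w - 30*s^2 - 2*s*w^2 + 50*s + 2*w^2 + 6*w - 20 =s^2*(-6*w - 24) + s*(-2*w^2 - 14*w - 24) - 6*w^2 + 12*w + 144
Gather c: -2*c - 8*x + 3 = -2*c - 8*x + 3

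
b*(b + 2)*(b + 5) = b^3 + 7*b^2 + 10*b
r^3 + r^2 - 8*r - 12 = (r - 3)*(r + 2)^2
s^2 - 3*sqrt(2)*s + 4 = (s - 2*sqrt(2))*(s - sqrt(2))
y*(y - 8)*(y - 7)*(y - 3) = y^4 - 18*y^3 + 101*y^2 - 168*y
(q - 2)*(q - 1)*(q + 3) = q^3 - 7*q + 6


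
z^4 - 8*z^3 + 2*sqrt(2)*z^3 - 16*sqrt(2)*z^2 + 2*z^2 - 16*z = z*(z - 8)*(z + sqrt(2))^2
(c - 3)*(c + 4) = c^2 + c - 12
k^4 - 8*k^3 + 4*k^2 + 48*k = k*(k - 6)*(k - 4)*(k + 2)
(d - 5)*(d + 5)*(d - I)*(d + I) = d^4 - 24*d^2 - 25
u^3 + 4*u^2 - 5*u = u*(u - 1)*(u + 5)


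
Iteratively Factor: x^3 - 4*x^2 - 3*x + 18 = (x - 3)*(x^2 - x - 6) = (x - 3)*(x + 2)*(x - 3)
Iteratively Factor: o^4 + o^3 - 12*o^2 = (o - 3)*(o^3 + 4*o^2) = o*(o - 3)*(o^2 + 4*o) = o^2*(o - 3)*(o + 4)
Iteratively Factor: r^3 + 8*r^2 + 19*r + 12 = (r + 1)*(r^2 + 7*r + 12) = (r + 1)*(r + 4)*(r + 3)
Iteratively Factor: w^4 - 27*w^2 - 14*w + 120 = (w + 3)*(w^3 - 3*w^2 - 18*w + 40) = (w + 3)*(w + 4)*(w^2 - 7*w + 10) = (w - 2)*(w + 3)*(w + 4)*(w - 5)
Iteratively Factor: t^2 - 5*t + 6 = (t - 3)*(t - 2)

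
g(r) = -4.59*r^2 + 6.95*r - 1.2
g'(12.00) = -103.21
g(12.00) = -578.76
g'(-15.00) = 144.65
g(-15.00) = -1138.20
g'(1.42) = -6.09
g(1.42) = -0.59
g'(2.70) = -17.84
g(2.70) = -15.90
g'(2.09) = -12.24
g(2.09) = -6.72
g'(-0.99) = 16.04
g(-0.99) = -12.58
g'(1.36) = -5.53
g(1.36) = -0.24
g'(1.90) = -10.49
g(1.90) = -4.56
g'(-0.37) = 10.35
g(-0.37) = -4.40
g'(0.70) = 0.52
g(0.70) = 1.42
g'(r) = 6.95 - 9.18*r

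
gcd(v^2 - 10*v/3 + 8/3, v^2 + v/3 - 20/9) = v - 4/3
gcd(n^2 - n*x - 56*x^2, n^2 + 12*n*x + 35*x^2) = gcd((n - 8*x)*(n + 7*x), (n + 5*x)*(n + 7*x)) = n + 7*x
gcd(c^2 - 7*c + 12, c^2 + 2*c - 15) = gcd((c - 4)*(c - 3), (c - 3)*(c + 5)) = c - 3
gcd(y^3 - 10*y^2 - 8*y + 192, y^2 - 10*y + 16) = y - 8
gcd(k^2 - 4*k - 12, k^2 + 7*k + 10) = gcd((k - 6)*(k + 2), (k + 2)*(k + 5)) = k + 2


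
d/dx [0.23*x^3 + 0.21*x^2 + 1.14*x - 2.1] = 0.69*x^2 + 0.42*x + 1.14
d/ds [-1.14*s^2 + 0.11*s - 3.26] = 0.11 - 2.28*s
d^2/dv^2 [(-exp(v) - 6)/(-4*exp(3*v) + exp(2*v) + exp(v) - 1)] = (64*exp(6*v) + 852*exp(5*v) - 247*exp(4*v) - 77*exp(3*v) - 192*exp(2*v) + 31*exp(v) + 7)*exp(v)/(64*exp(9*v) - 48*exp(8*v) - 36*exp(7*v) + 71*exp(6*v) - 15*exp(5*v) - 24*exp(4*v) + 17*exp(3*v) - 3*exp(v) + 1)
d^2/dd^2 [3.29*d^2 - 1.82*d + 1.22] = 6.58000000000000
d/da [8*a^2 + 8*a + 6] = 16*a + 8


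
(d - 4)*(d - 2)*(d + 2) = d^3 - 4*d^2 - 4*d + 16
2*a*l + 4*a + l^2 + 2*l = (2*a + l)*(l + 2)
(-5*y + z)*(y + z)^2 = -5*y^3 - 9*y^2*z - 3*y*z^2 + z^3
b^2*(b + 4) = b^3 + 4*b^2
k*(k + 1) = k^2 + k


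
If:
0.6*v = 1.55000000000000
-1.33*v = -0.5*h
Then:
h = 6.87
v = 2.58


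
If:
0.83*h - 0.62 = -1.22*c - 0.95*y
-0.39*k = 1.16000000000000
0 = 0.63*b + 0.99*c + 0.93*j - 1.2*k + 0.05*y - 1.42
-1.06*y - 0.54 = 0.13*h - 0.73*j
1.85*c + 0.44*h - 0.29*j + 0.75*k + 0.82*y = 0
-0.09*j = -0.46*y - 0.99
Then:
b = -1.34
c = 1.59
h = 1.54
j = -2.95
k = -2.97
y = -2.73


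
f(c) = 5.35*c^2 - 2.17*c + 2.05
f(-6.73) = 258.97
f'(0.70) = 5.32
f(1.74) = 14.47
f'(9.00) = 94.13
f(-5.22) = 159.16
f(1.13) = 6.43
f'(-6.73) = -74.18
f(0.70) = 3.15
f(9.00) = 415.87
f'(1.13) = 9.92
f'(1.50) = 13.88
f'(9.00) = 94.13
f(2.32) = 25.81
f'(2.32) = 22.65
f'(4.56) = 46.62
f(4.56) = 103.40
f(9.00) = 415.87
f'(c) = 10.7*c - 2.17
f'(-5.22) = -58.02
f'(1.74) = 16.45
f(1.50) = 10.83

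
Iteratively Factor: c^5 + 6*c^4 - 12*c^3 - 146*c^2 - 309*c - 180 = (c - 5)*(c^4 + 11*c^3 + 43*c^2 + 69*c + 36) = (c - 5)*(c + 1)*(c^3 + 10*c^2 + 33*c + 36) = (c - 5)*(c + 1)*(c + 3)*(c^2 + 7*c + 12) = (c - 5)*(c + 1)*(c + 3)^2*(c + 4)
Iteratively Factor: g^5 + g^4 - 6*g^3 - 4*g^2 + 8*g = (g - 1)*(g^4 + 2*g^3 - 4*g^2 - 8*g) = (g - 2)*(g - 1)*(g^3 + 4*g^2 + 4*g) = g*(g - 2)*(g - 1)*(g^2 + 4*g + 4) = g*(g - 2)*(g - 1)*(g + 2)*(g + 2)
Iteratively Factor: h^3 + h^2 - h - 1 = (h + 1)*(h^2 - 1) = (h - 1)*(h + 1)*(h + 1)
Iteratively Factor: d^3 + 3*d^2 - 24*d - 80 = (d - 5)*(d^2 + 8*d + 16) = (d - 5)*(d + 4)*(d + 4)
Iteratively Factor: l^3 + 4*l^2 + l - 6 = (l + 3)*(l^2 + l - 2) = (l - 1)*(l + 3)*(l + 2)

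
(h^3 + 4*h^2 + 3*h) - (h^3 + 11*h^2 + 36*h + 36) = -7*h^2 - 33*h - 36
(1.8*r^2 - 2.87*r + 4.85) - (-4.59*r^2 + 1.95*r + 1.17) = 6.39*r^2 - 4.82*r + 3.68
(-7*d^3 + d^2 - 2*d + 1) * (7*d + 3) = -49*d^4 - 14*d^3 - 11*d^2 + d + 3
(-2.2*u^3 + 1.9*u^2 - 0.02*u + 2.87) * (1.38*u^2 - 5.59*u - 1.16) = -3.036*u^5 + 14.92*u^4 - 8.0966*u^3 + 1.8684*u^2 - 16.0201*u - 3.3292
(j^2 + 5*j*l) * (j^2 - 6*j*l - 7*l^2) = j^4 - j^3*l - 37*j^2*l^2 - 35*j*l^3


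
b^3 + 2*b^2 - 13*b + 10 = (b - 2)*(b - 1)*(b + 5)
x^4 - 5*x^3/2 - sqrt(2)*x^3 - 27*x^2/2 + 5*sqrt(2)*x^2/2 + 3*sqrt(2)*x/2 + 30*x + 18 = (x - 3)*(x + 1/2)*(x - 3*sqrt(2))*(x + 2*sqrt(2))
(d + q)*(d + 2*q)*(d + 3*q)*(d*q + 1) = d^4*q + 6*d^3*q^2 + d^3 + 11*d^2*q^3 + 6*d^2*q + 6*d*q^4 + 11*d*q^2 + 6*q^3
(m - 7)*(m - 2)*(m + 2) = m^3 - 7*m^2 - 4*m + 28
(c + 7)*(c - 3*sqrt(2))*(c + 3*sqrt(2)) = c^3 + 7*c^2 - 18*c - 126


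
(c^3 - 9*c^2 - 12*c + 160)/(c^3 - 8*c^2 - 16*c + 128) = (c - 5)/(c - 4)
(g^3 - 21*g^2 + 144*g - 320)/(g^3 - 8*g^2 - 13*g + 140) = (g^2 - 16*g + 64)/(g^2 - 3*g - 28)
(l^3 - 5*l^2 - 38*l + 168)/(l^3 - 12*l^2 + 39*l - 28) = (l + 6)/(l - 1)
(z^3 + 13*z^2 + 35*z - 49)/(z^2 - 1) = (z^2 + 14*z + 49)/(z + 1)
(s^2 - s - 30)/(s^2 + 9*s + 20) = (s - 6)/(s + 4)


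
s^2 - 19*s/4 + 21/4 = (s - 3)*(s - 7/4)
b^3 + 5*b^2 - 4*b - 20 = (b - 2)*(b + 2)*(b + 5)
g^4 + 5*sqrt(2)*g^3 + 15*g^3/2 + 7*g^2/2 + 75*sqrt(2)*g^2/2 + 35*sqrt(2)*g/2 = g*(g + 1/2)*(g + 7)*(g + 5*sqrt(2))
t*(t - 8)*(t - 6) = t^3 - 14*t^2 + 48*t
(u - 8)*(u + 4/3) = u^2 - 20*u/3 - 32/3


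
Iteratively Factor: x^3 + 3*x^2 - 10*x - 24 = (x + 2)*(x^2 + x - 12) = (x + 2)*(x + 4)*(x - 3)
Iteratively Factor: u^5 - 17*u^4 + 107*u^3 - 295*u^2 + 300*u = (u - 4)*(u^4 - 13*u^3 + 55*u^2 - 75*u) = (u - 5)*(u - 4)*(u^3 - 8*u^2 + 15*u) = u*(u - 5)*(u - 4)*(u^2 - 8*u + 15) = u*(u - 5)*(u - 4)*(u - 3)*(u - 5)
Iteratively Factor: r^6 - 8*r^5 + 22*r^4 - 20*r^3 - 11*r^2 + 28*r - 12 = (r + 1)*(r^5 - 9*r^4 + 31*r^3 - 51*r^2 + 40*r - 12) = (r - 1)*(r + 1)*(r^4 - 8*r^3 + 23*r^2 - 28*r + 12) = (r - 2)*(r - 1)*(r + 1)*(r^3 - 6*r^2 + 11*r - 6) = (r - 2)^2*(r - 1)*(r + 1)*(r^2 - 4*r + 3) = (r - 2)^2*(r - 1)^2*(r + 1)*(r - 3)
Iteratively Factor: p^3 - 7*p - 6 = (p + 1)*(p^2 - p - 6) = (p - 3)*(p + 1)*(p + 2)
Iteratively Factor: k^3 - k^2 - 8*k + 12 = (k - 2)*(k^2 + k - 6) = (k - 2)*(k + 3)*(k - 2)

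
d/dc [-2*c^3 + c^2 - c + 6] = -6*c^2 + 2*c - 1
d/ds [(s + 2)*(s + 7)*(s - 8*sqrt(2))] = 3*s^2 - 16*sqrt(2)*s + 18*s - 72*sqrt(2) + 14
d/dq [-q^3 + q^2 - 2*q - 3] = -3*q^2 + 2*q - 2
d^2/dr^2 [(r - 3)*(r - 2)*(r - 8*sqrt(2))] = 6*r - 16*sqrt(2) - 10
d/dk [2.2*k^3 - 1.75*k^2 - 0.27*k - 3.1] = 6.6*k^2 - 3.5*k - 0.27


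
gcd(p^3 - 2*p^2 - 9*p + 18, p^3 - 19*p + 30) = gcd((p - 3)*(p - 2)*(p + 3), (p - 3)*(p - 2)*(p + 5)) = p^2 - 5*p + 6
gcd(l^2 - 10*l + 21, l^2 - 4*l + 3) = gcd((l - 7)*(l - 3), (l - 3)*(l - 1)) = l - 3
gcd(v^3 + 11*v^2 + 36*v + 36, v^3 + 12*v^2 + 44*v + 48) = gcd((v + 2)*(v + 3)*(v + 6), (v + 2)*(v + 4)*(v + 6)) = v^2 + 8*v + 12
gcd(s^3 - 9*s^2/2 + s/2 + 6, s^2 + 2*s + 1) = s + 1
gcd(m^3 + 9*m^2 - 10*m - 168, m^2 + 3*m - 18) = m + 6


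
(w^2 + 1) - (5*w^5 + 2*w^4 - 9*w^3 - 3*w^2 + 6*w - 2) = -5*w^5 - 2*w^4 + 9*w^3 + 4*w^2 - 6*w + 3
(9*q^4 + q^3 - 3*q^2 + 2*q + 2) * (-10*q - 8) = -90*q^5 - 82*q^4 + 22*q^3 + 4*q^2 - 36*q - 16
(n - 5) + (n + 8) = 2*n + 3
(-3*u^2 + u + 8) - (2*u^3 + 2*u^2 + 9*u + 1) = -2*u^3 - 5*u^2 - 8*u + 7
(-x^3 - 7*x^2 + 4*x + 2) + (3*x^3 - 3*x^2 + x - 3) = 2*x^3 - 10*x^2 + 5*x - 1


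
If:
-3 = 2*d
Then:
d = -3/2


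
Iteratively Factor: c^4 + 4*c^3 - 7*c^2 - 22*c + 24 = (c - 1)*(c^3 + 5*c^2 - 2*c - 24) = (c - 1)*(c + 3)*(c^2 + 2*c - 8) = (c - 1)*(c + 3)*(c + 4)*(c - 2)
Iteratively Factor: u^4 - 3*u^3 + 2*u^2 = (u - 2)*(u^3 - u^2) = u*(u - 2)*(u^2 - u) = u*(u - 2)*(u - 1)*(u)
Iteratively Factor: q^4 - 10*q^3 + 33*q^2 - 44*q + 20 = (q - 1)*(q^3 - 9*q^2 + 24*q - 20) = (q - 2)*(q - 1)*(q^2 - 7*q + 10) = (q - 5)*(q - 2)*(q - 1)*(q - 2)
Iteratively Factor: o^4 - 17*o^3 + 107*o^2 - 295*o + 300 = (o - 3)*(o^3 - 14*o^2 + 65*o - 100) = (o - 5)*(o - 3)*(o^2 - 9*o + 20) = (o - 5)^2*(o - 3)*(o - 4)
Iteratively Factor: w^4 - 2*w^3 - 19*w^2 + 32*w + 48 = (w + 1)*(w^3 - 3*w^2 - 16*w + 48) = (w + 1)*(w + 4)*(w^2 - 7*w + 12) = (w - 4)*(w + 1)*(w + 4)*(w - 3)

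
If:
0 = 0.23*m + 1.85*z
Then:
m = -8.04347826086956*z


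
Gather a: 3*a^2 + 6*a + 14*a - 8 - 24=3*a^2 + 20*a - 32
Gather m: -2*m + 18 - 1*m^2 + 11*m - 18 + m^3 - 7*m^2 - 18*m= m^3 - 8*m^2 - 9*m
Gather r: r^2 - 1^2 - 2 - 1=r^2 - 4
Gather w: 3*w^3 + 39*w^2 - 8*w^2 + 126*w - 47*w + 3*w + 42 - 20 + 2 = 3*w^3 + 31*w^2 + 82*w + 24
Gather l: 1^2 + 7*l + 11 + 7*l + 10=14*l + 22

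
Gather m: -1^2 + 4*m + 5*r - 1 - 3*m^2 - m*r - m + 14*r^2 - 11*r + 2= -3*m^2 + m*(3 - r) + 14*r^2 - 6*r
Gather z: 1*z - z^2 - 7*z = -z^2 - 6*z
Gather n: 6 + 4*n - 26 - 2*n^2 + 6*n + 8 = -2*n^2 + 10*n - 12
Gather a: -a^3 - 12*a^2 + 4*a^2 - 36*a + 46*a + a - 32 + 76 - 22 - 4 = -a^3 - 8*a^2 + 11*a + 18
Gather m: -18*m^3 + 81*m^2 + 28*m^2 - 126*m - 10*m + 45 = -18*m^3 + 109*m^2 - 136*m + 45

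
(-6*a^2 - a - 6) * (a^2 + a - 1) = -6*a^4 - 7*a^3 - a^2 - 5*a + 6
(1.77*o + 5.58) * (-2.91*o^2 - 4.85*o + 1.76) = -5.1507*o^3 - 24.8223*o^2 - 23.9478*o + 9.8208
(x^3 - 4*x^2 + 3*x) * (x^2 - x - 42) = x^5 - 5*x^4 - 35*x^3 + 165*x^2 - 126*x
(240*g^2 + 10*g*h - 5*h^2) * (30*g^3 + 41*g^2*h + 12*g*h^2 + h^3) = 7200*g^5 + 10140*g^4*h + 3140*g^3*h^2 + 155*g^2*h^3 - 50*g*h^4 - 5*h^5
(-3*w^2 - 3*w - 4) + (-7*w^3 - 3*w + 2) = -7*w^3 - 3*w^2 - 6*w - 2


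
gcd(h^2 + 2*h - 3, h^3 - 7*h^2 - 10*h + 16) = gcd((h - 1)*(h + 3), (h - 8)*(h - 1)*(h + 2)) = h - 1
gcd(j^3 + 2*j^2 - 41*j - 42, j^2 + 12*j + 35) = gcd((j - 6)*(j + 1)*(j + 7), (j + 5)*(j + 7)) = j + 7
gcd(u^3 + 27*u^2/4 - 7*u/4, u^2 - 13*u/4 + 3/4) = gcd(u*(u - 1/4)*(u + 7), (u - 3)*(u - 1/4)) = u - 1/4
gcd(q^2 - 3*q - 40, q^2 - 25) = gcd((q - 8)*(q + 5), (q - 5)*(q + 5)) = q + 5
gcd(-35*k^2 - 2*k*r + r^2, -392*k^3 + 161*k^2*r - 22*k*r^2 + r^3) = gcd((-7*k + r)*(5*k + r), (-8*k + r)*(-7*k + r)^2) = -7*k + r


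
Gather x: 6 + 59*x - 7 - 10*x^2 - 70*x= -10*x^2 - 11*x - 1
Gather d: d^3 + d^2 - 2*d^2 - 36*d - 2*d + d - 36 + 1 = d^3 - d^2 - 37*d - 35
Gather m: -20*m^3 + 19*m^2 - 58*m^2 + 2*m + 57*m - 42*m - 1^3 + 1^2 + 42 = -20*m^3 - 39*m^2 + 17*m + 42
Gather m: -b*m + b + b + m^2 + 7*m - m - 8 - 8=2*b + m^2 + m*(6 - b) - 16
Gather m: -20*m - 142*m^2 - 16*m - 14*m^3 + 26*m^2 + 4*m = -14*m^3 - 116*m^2 - 32*m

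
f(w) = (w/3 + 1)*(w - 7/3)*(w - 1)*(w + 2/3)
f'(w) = (w/3 + 1)*(w - 7/3)*(w - 1) + (w/3 + 1)*(w - 7/3)*(w + 2/3) + (w/3 + 1)*(w - 1)*(w + 2/3) + (w - 7/3)*(w - 1)*(w + 2/3)/3 = 4*w^3/3 + w^2/3 - 142*w/27 + 17/27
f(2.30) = -0.23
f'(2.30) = 6.52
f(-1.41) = -3.55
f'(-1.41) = 4.97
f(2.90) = 7.55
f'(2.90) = 20.70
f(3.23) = 16.18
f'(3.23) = 32.05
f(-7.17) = 701.86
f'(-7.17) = -435.99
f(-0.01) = 1.55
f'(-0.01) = 0.68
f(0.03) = 1.57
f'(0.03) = 0.47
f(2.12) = -1.14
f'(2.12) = 3.68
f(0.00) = 1.56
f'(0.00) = 0.63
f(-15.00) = 15900.44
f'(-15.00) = -4345.48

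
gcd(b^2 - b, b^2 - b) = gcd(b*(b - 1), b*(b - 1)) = b^2 - b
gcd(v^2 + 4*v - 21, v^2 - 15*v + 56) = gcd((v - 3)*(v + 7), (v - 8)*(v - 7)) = 1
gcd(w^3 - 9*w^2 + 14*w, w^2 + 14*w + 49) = 1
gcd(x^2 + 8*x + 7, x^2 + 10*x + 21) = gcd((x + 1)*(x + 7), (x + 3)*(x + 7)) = x + 7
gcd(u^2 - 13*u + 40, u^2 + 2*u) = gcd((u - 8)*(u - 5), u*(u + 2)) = 1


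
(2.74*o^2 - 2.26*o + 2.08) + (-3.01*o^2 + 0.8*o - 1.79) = -0.27*o^2 - 1.46*o + 0.29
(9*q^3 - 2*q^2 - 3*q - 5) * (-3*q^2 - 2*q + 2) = -27*q^5 - 12*q^4 + 31*q^3 + 17*q^2 + 4*q - 10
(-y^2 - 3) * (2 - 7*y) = 7*y^3 - 2*y^2 + 21*y - 6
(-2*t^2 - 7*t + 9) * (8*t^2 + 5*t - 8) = -16*t^4 - 66*t^3 + 53*t^2 + 101*t - 72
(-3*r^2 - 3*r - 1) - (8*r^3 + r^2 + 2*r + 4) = -8*r^3 - 4*r^2 - 5*r - 5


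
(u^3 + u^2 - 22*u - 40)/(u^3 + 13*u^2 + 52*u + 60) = (u^2 - u - 20)/(u^2 + 11*u + 30)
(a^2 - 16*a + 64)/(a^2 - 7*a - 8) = (a - 8)/(a + 1)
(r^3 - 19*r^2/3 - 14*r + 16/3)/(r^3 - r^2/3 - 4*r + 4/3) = (r - 8)/(r - 2)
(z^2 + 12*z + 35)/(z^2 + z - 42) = (z + 5)/(z - 6)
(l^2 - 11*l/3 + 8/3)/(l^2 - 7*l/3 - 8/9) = 3*(l - 1)/(3*l + 1)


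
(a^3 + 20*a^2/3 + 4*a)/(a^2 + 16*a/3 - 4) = a*(3*a + 2)/(3*a - 2)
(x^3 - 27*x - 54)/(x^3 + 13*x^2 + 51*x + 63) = (x - 6)/(x + 7)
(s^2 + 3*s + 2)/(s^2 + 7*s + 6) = (s + 2)/(s + 6)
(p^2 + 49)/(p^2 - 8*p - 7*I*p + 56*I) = (p + 7*I)/(p - 8)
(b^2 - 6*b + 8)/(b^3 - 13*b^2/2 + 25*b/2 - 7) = 2*(b - 4)/(2*b^2 - 9*b + 7)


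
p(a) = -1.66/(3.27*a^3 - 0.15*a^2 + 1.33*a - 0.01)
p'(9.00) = 0.00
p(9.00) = -0.00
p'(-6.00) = 0.00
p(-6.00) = 0.00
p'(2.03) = 0.08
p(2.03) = -0.06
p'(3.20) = 0.01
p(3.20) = -0.02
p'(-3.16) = 0.01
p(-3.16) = 0.02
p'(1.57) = 0.20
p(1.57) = -0.12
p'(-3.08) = 0.02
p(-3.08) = 0.02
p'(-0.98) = 0.89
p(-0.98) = 0.37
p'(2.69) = 0.03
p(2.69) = -0.03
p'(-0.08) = 165.98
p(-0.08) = 13.95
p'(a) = -1.66*(-9.81*a^2 + 0.3*a - 1.33)/(3.27*a^3 - 0.15*a^2 + 1.33*a - 0.01)^2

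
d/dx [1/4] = 0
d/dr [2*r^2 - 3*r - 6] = 4*r - 3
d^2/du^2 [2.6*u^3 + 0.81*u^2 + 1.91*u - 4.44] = 15.6*u + 1.62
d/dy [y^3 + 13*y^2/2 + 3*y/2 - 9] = 3*y^2 + 13*y + 3/2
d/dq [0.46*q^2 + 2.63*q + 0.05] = 0.92*q + 2.63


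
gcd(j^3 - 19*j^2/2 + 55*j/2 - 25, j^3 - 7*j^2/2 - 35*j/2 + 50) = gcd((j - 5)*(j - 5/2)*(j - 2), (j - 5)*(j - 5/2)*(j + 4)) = j^2 - 15*j/2 + 25/2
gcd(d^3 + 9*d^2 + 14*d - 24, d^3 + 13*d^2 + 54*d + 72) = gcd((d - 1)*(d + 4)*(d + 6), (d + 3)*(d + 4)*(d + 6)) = d^2 + 10*d + 24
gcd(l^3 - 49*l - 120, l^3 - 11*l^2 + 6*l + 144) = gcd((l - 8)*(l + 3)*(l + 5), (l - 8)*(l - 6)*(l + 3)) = l^2 - 5*l - 24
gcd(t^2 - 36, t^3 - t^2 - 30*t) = t - 6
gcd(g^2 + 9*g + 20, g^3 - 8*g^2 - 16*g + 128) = g + 4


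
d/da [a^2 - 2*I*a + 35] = 2*a - 2*I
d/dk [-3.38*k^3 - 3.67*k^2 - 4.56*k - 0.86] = -10.14*k^2 - 7.34*k - 4.56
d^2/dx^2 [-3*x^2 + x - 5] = -6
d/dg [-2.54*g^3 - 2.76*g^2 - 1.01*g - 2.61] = -7.62*g^2 - 5.52*g - 1.01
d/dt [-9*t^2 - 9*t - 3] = -18*t - 9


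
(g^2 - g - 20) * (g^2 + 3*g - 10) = g^4 + 2*g^3 - 33*g^2 - 50*g + 200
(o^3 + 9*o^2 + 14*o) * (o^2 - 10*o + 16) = o^5 - o^4 - 60*o^3 + 4*o^2 + 224*o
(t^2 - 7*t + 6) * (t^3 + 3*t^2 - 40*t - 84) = t^5 - 4*t^4 - 55*t^3 + 214*t^2 + 348*t - 504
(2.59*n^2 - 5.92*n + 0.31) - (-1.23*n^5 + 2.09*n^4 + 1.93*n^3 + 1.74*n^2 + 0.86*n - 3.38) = 1.23*n^5 - 2.09*n^4 - 1.93*n^3 + 0.85*n^2 - 6.78*n + 3.69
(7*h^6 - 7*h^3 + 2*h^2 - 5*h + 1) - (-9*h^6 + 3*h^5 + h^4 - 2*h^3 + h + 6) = 16*h^6 - 3*h^5 - h^4 - 5*h^3 + 2*h^2 - 6*h - 5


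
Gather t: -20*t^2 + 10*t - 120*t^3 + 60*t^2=-120*t^3 + 40*t^2 + 10*t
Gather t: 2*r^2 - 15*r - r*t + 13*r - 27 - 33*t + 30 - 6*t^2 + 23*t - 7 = 2*r^2 - 2*r - 6*t^2 + t*(-r - 10) - 4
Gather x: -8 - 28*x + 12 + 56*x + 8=28*x + 12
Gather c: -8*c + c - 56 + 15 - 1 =-7*c - 42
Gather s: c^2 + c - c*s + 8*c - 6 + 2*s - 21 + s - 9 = c^2 + 9*c + s*(3 - c) - 36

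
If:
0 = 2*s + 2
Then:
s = -1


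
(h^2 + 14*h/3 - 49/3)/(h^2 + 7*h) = (h - 7/3)/h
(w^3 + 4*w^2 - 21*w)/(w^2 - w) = (w^2 + 4*w - 21)/(w - 1)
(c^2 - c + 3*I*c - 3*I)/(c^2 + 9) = (c - 1)/(c - 3*I)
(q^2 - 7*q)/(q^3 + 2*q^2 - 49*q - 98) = q/(q^2 + 9*q + 14)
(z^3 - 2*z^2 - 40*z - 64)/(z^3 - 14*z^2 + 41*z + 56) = (z^2 + 6*z + 8)/(z^2 - 6*z - 7)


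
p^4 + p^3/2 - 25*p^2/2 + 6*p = p*(p - 3)*(p - 1/2)*(p + 4)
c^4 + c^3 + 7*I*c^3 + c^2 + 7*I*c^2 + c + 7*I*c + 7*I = (c + 1)*(c - I)*(c + I)*(c + 7*I)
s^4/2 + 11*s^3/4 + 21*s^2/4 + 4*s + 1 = (s/2 + 1/2)*(s + 1/2)*(s + 2)^2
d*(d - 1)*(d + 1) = d^3 - d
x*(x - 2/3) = x^2 - 2*x/3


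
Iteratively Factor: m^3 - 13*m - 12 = (m + 3)*(m^2 - 3*m - 4) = (m - 4)*(m + 3)*(m + 1)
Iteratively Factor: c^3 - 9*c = (c - 3)*(c^2 + 3*c) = c*(c - 3)*(c + 3)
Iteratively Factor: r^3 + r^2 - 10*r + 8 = (r - 1)*(r^2 + 2*r - 8) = (r - 1)*(r + 4)*(r - 2)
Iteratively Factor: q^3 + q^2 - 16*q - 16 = (q - 4)*(q^2 + 5*q + 4) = (q - 4)*(q + 1)*(q + 4)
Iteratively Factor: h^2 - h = (h - 1)*(h)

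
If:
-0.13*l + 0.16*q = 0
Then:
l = 1.23076923076923*q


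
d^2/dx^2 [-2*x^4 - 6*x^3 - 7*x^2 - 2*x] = -24*x^2 - 36*x - 14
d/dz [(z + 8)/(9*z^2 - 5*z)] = (-9*z^2 - 144*z + 40)/(z^2*(81*z^2 - 90*z + 25))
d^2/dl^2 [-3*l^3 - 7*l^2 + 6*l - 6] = -18*l - 14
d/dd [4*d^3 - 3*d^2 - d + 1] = 12*d^2 - 6*d - 1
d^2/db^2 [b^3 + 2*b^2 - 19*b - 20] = 6*b + 4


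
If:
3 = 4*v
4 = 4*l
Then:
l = 1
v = 3/4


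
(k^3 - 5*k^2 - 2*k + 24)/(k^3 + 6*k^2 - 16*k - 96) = (k^2 - k - 6)/(k^2 + 10*k + 24)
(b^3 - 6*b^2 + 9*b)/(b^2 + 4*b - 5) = b*(b^2 - 6*b + 9)/(b^2 + 4*b - 5)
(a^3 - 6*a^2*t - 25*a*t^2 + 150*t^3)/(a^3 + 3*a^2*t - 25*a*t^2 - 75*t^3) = (a - 6*t)/(a + 3*t)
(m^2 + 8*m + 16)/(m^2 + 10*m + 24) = (m + 4)/(m + 6)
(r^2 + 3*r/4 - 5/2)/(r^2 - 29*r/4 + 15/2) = (r + 2)/(r - 6)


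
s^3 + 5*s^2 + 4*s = s*(s + 1)*(s + 4)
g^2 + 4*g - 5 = (g - 1)*(g + 5)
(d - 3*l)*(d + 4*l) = d^2 + d*l - 12*l^2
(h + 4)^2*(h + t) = h^3 + h^2*t + 8*h^2 + 8*h*t + 16*h + 16*t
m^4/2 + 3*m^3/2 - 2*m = m*(m/2 + 1)*(m - 1)*(m + 2)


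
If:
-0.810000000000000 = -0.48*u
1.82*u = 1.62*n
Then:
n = 1.90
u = 1.69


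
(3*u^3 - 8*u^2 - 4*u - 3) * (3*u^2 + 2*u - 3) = 9*u^5 - 18*u^4 - 37*u^3 + 7*u^2 + 6*u + 9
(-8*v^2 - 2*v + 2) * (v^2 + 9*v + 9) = -8*v^4 - 74*v^3 - 88*v^2 + 18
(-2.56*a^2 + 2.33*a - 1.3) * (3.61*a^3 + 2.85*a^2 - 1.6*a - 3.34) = -9.2416*a^5 + 1.1153*a^4 + 6.0435*a^3 + 1.1174*a^2 - 5.7022*a + 4.342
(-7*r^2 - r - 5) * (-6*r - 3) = 42*r^3 + 27*r^2 + 33*r + 15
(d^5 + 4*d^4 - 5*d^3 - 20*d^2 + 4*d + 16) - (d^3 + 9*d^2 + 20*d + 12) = d^5 + 4*d^4 - 6*d^3 - 29*d^2 - 16*d + 4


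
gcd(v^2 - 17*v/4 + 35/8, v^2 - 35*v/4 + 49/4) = v - 7/4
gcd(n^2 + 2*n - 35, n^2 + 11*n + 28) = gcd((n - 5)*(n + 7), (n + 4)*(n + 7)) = n + 7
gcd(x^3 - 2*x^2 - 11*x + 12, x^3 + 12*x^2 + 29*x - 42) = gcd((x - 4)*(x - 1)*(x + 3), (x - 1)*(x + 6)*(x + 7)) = x - 1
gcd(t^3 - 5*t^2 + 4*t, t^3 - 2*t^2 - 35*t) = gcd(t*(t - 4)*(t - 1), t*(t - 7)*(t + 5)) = t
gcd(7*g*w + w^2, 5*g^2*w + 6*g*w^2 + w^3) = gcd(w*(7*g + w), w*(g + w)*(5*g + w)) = w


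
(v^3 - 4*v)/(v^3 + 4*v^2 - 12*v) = (v + 2)/(v + 6)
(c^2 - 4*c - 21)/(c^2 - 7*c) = (c + 3)/c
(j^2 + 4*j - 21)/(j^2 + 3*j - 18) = (j + 7)/(j + 6)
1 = 1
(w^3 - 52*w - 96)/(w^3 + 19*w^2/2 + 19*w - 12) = 2*(w^2 - 6*w - 16)/(2*w^2 + 7*w - 4)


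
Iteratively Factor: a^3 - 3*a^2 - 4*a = (a + 1)*(a^2 - 4*a) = (a - 4)*(a + 1)*(a)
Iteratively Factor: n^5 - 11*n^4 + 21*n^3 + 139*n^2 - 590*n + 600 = (n - 5)*(n^4 - 6*n^3 - 9*n^2 + 94*n - 120) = (n - 5)*(n - 2)*(n^3 - 4*n^2 - 17*n + 60) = (n - 5)*(n - 3)*(n - 2)*(n^2 - n - 20) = (n - 5)^2*(n - 3)*(n - 2)*(n + 4)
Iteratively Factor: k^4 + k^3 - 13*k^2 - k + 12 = (k + 1)*(k^3 - 13*k + 12) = (k + 1)*(k + 4)*(k^2 - 4*k + 3) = (k - 3)*(k + 1)*(k + 4)*(k - 1)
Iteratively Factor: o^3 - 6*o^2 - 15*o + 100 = (o - 5)*(o^2 - o - 20) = (o - 5)*(o + 4)*(o - 5)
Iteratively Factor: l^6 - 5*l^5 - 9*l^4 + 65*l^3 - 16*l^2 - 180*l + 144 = (l - 1)*(l^5 - 4*l^4 - 13*l^3 + 52*l^2 + 36*l - 144) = (l - 1)*(l + 2)*(l^4 - 6*l^3 - l^2 + 54*l - 72) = (l - 4)*(l - 1)*(l + 2)*(l^3 - 2*l^2 - 9*l + 18) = (l - 4)*(l - 1)*(l + 2)*(l + 3)*(l^2 - 5*l + 6) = (l - 4)*(l - 3)*(l - 1)*(l + 2)*(l + 3)*(l - 2)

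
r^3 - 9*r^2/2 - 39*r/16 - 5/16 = (r - 5)*(r + 1/4)^2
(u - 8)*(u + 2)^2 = u^3 - 4*u^2 - 28*u - 32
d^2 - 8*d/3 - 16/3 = (d - 4)*(d + 4/3)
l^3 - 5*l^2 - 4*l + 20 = (l - 5)*(l - 2)*(l + 2)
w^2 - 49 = (w - 7)*(w + 7)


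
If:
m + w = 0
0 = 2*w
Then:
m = 0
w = 0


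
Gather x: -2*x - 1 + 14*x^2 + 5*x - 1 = 14*x^2 + 3*x - 2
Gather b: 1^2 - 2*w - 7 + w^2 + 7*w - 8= w^2 + 5*w - 14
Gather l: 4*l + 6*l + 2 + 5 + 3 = 10*l + 10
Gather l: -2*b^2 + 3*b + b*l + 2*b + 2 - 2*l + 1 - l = -2*b^2 + 5*b + l*(b - 3) + 3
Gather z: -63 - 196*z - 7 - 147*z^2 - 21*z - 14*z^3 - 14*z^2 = -14*z^3 - 161*z^2 - 217*z - 70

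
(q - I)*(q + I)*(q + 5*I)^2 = q^4 + 10*I*q^3 - 24*q^2 + 10*I*q - 25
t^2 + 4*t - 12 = (t - 2)*(t + 6)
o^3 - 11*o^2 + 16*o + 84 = (o - 7)*(o - 6)*(o + 2)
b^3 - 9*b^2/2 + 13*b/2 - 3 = (b - 2)*(b - 3/2)*(b - 1)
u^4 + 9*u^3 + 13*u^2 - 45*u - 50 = (u - 2)*(u + 1)*(u + 5)^2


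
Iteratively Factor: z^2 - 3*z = (z - 3)*(z)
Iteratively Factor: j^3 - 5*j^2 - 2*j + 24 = (j - 3)*(j^2 - 2*j - 8) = (j - 4)*(j - 3)*(j + 2)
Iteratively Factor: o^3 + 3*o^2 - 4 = (o - 1)*(o^2 + 4*o + 4) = (o - 1)*(o + 2)*(o + 2)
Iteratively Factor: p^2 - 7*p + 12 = (p - 3)*(p - 4)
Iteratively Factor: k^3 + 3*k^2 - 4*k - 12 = (k - 2)*(k^2 + 5*k + 6) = (k - 2)*(k + 3)*(k + 2)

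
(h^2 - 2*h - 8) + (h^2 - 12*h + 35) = 2*h^2 - 14*h + 27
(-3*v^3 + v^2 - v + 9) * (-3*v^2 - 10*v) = 9*v^5 + 27*v^4 - 7*v^3 - 17*v^2 - 90*v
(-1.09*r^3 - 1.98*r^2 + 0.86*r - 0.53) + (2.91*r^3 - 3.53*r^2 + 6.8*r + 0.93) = 1.82*r^3 - 5.51*r^2 + 7.66*r + 0.4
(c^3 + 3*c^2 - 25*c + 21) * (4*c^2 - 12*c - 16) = 4*c^5 - 152*c^3 + 336*c^2 + 148*c - 336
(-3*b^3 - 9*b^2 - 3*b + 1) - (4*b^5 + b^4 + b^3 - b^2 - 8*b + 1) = -4*b^5 - b^4 - 4*b^3 - 8*b^2 + 5*b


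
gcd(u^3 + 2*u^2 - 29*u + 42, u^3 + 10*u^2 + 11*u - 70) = u^2 + 5*u - 14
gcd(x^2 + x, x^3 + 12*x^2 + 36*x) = x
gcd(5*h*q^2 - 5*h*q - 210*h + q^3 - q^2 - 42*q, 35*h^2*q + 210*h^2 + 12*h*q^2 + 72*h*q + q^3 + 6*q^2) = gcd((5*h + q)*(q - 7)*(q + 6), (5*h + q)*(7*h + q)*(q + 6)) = 5*h*q + 30*h + q^2 + 6*q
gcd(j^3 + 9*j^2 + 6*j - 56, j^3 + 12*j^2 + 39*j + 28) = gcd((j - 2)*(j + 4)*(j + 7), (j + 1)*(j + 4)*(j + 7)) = j^2 + 11*j + 28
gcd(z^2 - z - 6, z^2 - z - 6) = z^2 - z - 6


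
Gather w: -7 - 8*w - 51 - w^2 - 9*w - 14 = -w^2 - 17*w - 72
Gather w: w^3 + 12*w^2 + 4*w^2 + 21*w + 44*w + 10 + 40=w^3 + 16*w^2 + 65*w + 50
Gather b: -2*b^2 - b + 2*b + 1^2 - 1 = -2*b^2 + b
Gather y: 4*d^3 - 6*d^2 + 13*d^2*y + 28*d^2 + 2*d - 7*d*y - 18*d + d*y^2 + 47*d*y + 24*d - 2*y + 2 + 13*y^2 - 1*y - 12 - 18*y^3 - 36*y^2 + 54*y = 4*d^3 + 22*d^2 + 8*d - 18*y^3 + y^2*(d - 23) + y*(13*d^2 + 40*d + 51) - 10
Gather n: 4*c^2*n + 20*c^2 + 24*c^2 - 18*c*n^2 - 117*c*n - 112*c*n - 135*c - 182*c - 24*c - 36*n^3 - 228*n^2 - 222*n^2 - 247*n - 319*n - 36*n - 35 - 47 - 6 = 44*c^2 - 341*c - 36*n^3 + n^2*(-18*c - 450) + n*(4*c^2 - 229*c - 602) - 88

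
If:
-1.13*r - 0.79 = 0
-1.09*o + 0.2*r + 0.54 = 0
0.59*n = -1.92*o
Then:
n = -1.19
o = 0.37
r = -0.70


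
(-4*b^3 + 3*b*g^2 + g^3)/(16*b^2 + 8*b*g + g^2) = (-4*b^3 + 3*b*g^2 + g^3)/(16*b^2 + 8*b*g + g^2)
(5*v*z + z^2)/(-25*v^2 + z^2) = z/(-5*v + z)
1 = 1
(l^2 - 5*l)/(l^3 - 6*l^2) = (l - 5)/(l*(l - 6))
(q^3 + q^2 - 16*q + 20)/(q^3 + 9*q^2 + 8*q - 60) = (q - 2)/(q + 6)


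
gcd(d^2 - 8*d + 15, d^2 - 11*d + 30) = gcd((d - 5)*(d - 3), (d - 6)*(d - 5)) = d - 5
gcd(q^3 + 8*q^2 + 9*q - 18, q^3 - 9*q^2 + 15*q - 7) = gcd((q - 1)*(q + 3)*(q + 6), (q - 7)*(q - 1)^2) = q - 1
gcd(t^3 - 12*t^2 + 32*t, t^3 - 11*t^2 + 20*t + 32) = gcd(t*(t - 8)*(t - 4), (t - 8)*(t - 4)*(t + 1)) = t^2 - 12*t + 32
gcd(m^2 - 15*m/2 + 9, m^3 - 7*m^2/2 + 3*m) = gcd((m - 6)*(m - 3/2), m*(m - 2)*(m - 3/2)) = m - 3/2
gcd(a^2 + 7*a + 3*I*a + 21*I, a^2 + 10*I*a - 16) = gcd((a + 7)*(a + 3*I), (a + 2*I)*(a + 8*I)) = 1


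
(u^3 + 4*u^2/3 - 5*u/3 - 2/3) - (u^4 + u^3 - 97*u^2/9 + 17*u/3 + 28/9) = -u^4 + 109*u^2/9 - 22*u/3 - 34/9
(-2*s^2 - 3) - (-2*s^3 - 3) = 2*s^3 - 2*s^2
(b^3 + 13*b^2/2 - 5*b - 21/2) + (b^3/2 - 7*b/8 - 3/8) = 3*b^3/2 + 13*b^2/2 - 47*b/8 - 87/8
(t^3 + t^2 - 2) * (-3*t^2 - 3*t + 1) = -3*t^5 - 6*t^4 - 2*t^3 + 7*t^2 + 6*t - 2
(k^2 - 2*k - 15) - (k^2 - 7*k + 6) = 5*k - 21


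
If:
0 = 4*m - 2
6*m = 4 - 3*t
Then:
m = 1/2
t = 1/3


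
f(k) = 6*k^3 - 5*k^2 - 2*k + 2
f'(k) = 18*k^2 - 10*k - 2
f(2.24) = 39.87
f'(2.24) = 65.92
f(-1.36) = -19.62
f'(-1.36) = 44.89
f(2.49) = 58.65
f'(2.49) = 84.70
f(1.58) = 10.02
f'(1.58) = 27.14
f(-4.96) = -843.23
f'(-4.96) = 490.43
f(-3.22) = -243.72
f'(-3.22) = 216.83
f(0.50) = 0.50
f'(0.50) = -2.50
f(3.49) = 189.17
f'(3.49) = 182.34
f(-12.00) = -11062.00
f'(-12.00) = 2710.00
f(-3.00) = -199.00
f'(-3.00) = 190.00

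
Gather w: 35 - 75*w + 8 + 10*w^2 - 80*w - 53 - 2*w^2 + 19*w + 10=8*w^2 - 136*w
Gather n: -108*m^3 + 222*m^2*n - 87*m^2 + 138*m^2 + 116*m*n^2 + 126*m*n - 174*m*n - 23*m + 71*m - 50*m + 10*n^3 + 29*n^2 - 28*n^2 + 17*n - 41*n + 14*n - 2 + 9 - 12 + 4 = -108*m^3 + 51*m^2 - 2*m + 10*n^3 + n^2*(116*m + 1) + n*(222*m^2 - 48*m - 10) - 1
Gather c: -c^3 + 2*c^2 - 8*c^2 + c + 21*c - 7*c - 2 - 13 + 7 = -c^3 - 6*c^2 + 15*c - 8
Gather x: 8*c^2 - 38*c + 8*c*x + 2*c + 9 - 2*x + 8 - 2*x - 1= 8*c^2 - 36*c + x*(8*c - 4) + 16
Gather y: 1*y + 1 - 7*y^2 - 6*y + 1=-7*y^2 - 5*y + 2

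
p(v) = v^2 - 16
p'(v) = 2*v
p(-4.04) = 0.32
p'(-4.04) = -8.08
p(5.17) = 10.73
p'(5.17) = 10.34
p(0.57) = -15.68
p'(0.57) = 1.14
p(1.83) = -12.65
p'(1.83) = 3.66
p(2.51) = -9.70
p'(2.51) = 5.02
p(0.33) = -15.89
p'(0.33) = 0.66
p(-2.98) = -7.12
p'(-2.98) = -5.96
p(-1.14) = -14.70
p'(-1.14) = -2.28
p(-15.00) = 209.00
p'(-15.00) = -30.00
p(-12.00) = 128.00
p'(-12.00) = -24.00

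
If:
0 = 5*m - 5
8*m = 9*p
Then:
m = 1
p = 8/9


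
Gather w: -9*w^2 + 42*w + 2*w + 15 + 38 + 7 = -9*w^2 + 44*w + 60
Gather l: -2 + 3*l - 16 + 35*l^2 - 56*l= 35*l^2 - 53*l - 18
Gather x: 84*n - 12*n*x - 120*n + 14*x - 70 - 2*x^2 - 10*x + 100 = -36*n - 2*x^2 + x*(4 - 12*n) + 30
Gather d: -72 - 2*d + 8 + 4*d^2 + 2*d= 4*d^2 - 64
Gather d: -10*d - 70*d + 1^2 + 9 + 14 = 24 - 80*d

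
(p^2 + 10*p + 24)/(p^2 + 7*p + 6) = (p + 4)/(p + 1)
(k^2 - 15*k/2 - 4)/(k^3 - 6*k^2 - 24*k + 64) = (k + 1/2)/(k^2 + 2*k - 8)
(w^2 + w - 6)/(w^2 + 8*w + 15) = (w - 2)/(w + 5)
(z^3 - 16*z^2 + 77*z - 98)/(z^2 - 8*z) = (z^3 - 16*z^2 + 77*z - 98)/(z*(z - 8))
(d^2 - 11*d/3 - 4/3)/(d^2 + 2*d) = (3*d^2 - 11*d - 4)/(3*d*(d + 2))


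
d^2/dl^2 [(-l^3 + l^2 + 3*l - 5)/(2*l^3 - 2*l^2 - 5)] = 6*(12*l^5 - 72*l^4 + 84*l^3 + 30*l^2 - 105*l + 25)/(8*l^9 - 24*l^8 + 24*l^7 - 68*l^6 + 120*l^5 - 60*l^4 + 150*l^3 - 150*l^2 - 125)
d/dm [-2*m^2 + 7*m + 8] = 7 - 4*m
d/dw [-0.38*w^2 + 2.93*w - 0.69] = 2.93 - 0.76*w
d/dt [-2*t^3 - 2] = -6*t^2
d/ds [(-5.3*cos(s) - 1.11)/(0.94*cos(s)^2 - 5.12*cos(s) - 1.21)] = (4.982*sin(s)^2 - 2.0868*cos(s) - 5.7118)*sin(s)/(-0.94*cos(s)^2 + 5.12*cos(s) + 1.21)^2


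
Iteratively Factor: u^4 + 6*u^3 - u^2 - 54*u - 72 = (u + 3)*(u^3 + 3*u^2 - 10*u - 24) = (u - 3)*(u + 3)*(u^2 + 6*u + 8) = (u - 3)*(u + 2)*(u + 3)*(u + 4)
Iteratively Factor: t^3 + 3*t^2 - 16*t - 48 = (t - 4)*(t^2 + 7*t + 12) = (t - 4)*(t + 3)*(t + 4)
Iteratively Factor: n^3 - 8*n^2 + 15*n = (n - 5)*(n^2 - 3*n) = n*(n - 5)*(n - 3)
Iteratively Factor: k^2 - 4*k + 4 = (k - 2)*(k - 2)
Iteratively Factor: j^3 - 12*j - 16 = (j - 4)*(j^2 + 4*j + 4) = (j - 4)*(j + 2)*(j + 2)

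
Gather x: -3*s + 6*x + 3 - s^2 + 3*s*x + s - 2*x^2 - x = -s^2 - 2*s - 2*x^2 + x*(3*s + 5) + 3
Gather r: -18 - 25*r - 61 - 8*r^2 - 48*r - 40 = -8*r^2 - 73*r - 119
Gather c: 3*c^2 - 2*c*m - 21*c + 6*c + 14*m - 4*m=3*c^2 + c*(-2*m - 15) + 10*m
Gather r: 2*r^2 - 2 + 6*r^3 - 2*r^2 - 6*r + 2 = 6*r^3 - 6*r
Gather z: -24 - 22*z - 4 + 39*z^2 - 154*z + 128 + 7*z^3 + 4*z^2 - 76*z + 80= 7*z^3 + 43*z^2 - 252*z + 180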